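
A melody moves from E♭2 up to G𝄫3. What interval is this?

d10

E to G spans three letter names (E-F-G), plus an octave, so the interval is some kind of tenth.
Eb2 to Gbb3 spans 14 semitones — two semitones narrower than the major tenth (16) — giving a diminished tenth.
(Equivalently, a compound diminished third: a diminished third plus an octave.)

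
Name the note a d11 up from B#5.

The eleventh's letter: B up four letter names plus an octave → E.
Moving 16 semitones up from B#5 (the size of a diminished eleventh) reaches E7.

E7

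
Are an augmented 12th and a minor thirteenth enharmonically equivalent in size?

An augmented twelfth spans 20 semitones, and a minor thirteenth also spans 20 semitones — they're enharmonic.

Yes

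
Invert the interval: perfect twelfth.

P4

First reduce the compound perfect twelfth to its simple form, a perfect fifth.
Inverted interval numbers add to nine, so a fifth pairs with a fourth (5 + 4 = 9).
The quality also flips — perfect stays perfect — giving a perfect fourth.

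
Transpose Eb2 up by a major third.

Counting three letter names up from E lands on G.
Moving 4 semitones up from Eb2 (the size of a major third) reaches G2.

G2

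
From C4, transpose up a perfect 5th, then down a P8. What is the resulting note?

A perfect fifth up from C4 is G4.
A perfect octave down from G4 is G3.

G3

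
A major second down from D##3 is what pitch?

Two letter names down from D: C.
A major second spans 2 semitones, so from D##3 the target pitch is C##3.

C##3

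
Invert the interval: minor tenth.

major sixth

First reduce the compound minor tenth to its simple form, a minor third.
The rule of nine gives the new number: 9 − 3 = 6, so a third becomes a sixth.
And minor becomes major under inversion, so we get a major sixth.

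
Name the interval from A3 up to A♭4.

diminished 8th

A to A is the same letter name, plus an octave, so the interval is some kind of octave.
A3 to Ab4 spans 11 semitones — one semitone narrower than the perfect octave (12) — giving a diminished octave.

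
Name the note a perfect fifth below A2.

D2

Five letter names down from A: D.
A perfect fifth spans 7 semitones, so from A2 the target pitch is D2.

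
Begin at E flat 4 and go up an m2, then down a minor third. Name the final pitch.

D flat 4

A minor second up from Eb4 is Fb4.
Down a minor third from Fb4: Db4 (3 semitones down).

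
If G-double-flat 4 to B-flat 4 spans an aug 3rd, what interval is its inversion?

d6

Interval numbers invert to sum to nine: 3 + 6 = 9, so a third inverts to a sixth.
Quality inverts too: augmented becomes diminished. That makes the inversion a diminished sixth.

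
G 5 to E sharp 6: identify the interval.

G to E spans six letter names (G-A-B-C-D-E) — that makes it a sixth of some quality.
G5 to E#6 spans 10 semitones — one semitone wider than the major sixth (9) — giving an augmented sixth.

augmented 6th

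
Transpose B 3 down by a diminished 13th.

Counting six letter names plus an octave down from B lands on D.
A diminished thirteenth spans 19 semitones, so from B3 the target pitch is D##2.

D-double-sharp 2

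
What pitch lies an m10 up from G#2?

Three letters up from G (plus an octave) reaches B.
A minor tenth is 15 semitones; 15 semitones up from G#2 gives B3.

B3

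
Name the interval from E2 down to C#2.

Descending from E2 to C#2 is the same interval as ascending C#2 to E2.
C to E spans three letter names (C-D-E): a third.
C#2 to E2 is 3 semitones, a half step short of the major third (4), so this is minor.

m3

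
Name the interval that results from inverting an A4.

Inverted interval numbers add to nine, so a fourth pairs with a fifth (4 + 5 = 9).
And augmented becomes diminished under inversion, so we get a diminished fifth.

diminished fifth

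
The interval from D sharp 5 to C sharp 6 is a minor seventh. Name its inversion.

M2

The rule of nine gives the new number: 9 − 7 = 2, so a seventh becomes a second.
And minor becomes major under inversion, so we get a major second.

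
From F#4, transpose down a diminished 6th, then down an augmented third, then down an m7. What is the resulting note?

G#2

A diminished sixth down from F#4 is A##3.
A##3 down an augmented third → F#3 (5 semitones).
F#3 down a minor seventh → G#2 (10 semitones).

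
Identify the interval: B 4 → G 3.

major tenth

Descending from B4 to G3 is the same interval as ascending G3 to B4.
G to B spans three letter names (G-A-B), plus an octave: a tenth.
G3 to B4 is 16 semitones, matching the major tenth exactly, so the quality is major.
(Equivalently, a compound major third: a major third plus an octave.)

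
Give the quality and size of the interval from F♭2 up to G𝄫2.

minor second

F to G spans two letter names (F-G) — that makes it a second of some quality.
Fb2 to Gbb2 is 1 semitone, a half step short of the major second (2), so this is minor.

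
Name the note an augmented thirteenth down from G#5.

Six letters down from G (plus an octave) reaches B.
An augmented thirteenth is 22 semitones; 22 semitones down from G#5 gives Bb3.

Bb3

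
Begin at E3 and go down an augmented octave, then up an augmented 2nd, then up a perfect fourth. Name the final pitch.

E3 down an augmented octave → Eb2 (13 semitones).
Eb2 up an augmented second → F#2 (3 semitones).
Up a perfect fourth from F#2: B2 (5 semitones up).

B2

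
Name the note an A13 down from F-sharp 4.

A-flat 2

Counting six letter names plus an octave down from F lands on A.
Moving 22 semitones down from F#4 (the size of an augmented thirteenth) reaches Ab2.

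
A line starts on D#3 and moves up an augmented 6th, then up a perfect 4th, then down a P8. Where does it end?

E##3

D#3 up an augmented sixth → B##3 (10 semitones).
A perfect fourth up from B##3 is E##4.
E##4 down a perfect octave → E##3 (12 semitones).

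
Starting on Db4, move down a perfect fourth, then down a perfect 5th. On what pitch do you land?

Db3

Db4 down a perfect fourth → Ab3 (5 semitones).
A perfect fifth down from Ab3 is Db3.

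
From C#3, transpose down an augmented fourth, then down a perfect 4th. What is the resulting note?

D2

An augmented fourth down from C#3 is G2.
G2 down a perfect fourth → D2 (5 semitones).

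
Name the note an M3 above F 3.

Three letter names up from F: A.
A major third spans 4 semitones, so from F3 the target pitch is A3.

A 3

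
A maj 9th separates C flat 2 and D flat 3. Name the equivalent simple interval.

M2

Take out an octave (7 from the number): 9 − 7 = 2.
So a major ninth is an octave plus a major second. The quality is unchanged.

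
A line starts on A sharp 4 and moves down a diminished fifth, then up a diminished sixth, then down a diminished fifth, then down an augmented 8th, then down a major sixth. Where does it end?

G 2

Down a diminished fifth from A#4: D##4 (6 semitones down).
Up a diminished sixth from D##4: B4 (7 semitones up).
Down a diminished fifth from B4: E#4 (6 semitones down).
Down an augmented octave from E#4: E3 (13 semitones down).
E3 down a major sixth → G2 (9 semitones).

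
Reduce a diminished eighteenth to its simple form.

Each octave removed subtracts seven from the number: 18 − 14 = 4.
So a diminished eighteenth is 2 octaves plus a diminished fourth. The quality is unchanged.

d4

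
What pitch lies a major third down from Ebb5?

Counting three letter names down from E lands on C.
A major third spans 4 semitones, so from Ebb5 the target pitch is Cbb5.

Cbb5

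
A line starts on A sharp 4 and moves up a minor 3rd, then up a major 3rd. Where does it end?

A#4 up a minor third → C#5 (3 semitones).
Up a major third from C#5: E#5 (4 semitones up).

E sharp 5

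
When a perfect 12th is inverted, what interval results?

First reduce the compound perfect twelfth to its simple form, a perfect fifth.
Interval numbers invert to sum to nine: 5 + 4 = 9, so a fifth inverts to a fourth.
And perfect stays perfect under inversion, so we get a perfect fourth.

perfect fourth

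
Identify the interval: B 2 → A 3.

B to A spans seven letter names (B-C-D-E-F-G-A): a seventh.
At 10 semitones, B2→A3 falls one short of a major seventh: minor.

minor seventh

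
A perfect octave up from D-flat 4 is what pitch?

D-flat 5

An octave keeps the letter name D, an octave up from D.
A perfect octave spans 12 semitones, so from Db4 the target pitch is Db5.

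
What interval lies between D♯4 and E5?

m9

D to E spans two letter names (D-E), plus an octave, so the interval is some kind of ninth.
D#4 to E5 is 13 semitones, a half step short of the major ninth (14), so this is minor.
(Equivalently, a compound minor second: a minor second plus an octave.)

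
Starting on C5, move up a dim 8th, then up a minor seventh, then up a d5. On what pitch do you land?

Up a diminished octave from C5: Cb6 (11 semitones up).
A minor seventh up from Cb6 is Bbb6.
A diminished fifth up from Bbb6 is Fbb7.

Fbb7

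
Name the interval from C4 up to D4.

major second

C to D spans two letter names (C-D) — that makes it a second of some quality.
The major second spans 2 semitones, and C4 to D4 is exactly 2 semitones — so this is a major second.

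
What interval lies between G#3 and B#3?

major third

G to B spans three letter names (G-A-B): a third.
Counting semitones, G#3→B#3 is 4, which is the major third.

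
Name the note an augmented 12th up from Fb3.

The twelfth's letter: F up five letter names plus an octave → C.
Moving 20 semitones up from Fb3 (the size of an augmented twelfth) reaches C5.

C5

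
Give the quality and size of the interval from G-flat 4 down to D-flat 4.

perfect fourth

Descending from Gb4 to Db4 is the same interval as ascending Db4 to Gb4.
D to G spans four letter names (D-E-F-G), so the interval is some kind of fourth.
The perfect fourth spans 5 semitones, and Db4 to Gb4 is exactly 5 semitones — so this is a perfect fourth.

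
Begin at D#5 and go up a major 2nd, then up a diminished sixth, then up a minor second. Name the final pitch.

Up a major second from D#5: E#5 (2 semitones up).
A diminished sixth up from E#5 is C6.
A minor second up from C6 is Db6.

Db6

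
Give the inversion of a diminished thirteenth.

augmented 3rd

First reduce the compound diminished thirteenth to its simple form, a diminished sixth.
The rule of nine gives the new number: 9 − 6 = 3, so a sixth becomes a third.
Quality inverts too: diminished becomes augmented. That makes the inversion an augmented third.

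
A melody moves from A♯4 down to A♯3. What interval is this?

Descending from A#4 to A#3 is the same interval as ascending A#3 to A#4.
A to A is the same letter name, plus an octave: an octave.
The perfect octave spans 12 semitones, and A#3 to A#4 is exactly 12 semitones — so this is a perfect octave.

perfect octave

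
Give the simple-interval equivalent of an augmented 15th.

Each octave removed subtracts seven from the number: 15 − 7 = 8.
Quality carries through unchanged, so the simple form is an augmented octave.

augmented octave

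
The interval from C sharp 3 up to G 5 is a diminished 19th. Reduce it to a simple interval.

Take out 2 octaves (14 from the number): 19 − 14 = 5.
That makes a diminished nineteenth a compound diminished fifth — 2 octaves plus a diminished fifth.

diminished fifth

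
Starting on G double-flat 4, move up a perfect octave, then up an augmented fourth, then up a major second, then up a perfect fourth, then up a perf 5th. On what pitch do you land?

D flat 7

Gbb4 up a perfect octave → Gbb5 (12 semitones).
Gbb5 up an augmented fourth → Cb6 (6 semitones).
Up a major second from Cb6: Db6 (2 semitones up).
Up a perfect fourth from Db6: Gb6 (5 semitones up).
A perfect fifth up from Gb6 is Db7.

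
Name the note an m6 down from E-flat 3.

G 2

The sixth takes the letter from E down to G.
Moving 8 semitones down from Eb3 (the size of a minor sixth) reaches G2.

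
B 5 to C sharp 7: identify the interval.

B to C spans two letter names (B-C), plus an octave: a ninth.
B5 to C#7 is 14 semitones, matching the major ninth exactly, so the quality is major.
(Equivalently, a compound major second: a major second plus an octave.)

major 9th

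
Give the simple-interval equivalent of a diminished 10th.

diminished 3rd

Subtracting seven from the interval number removes an octave: 10 − 7 = 3.
So a diminished tenth is an octave plus a diminished third. The quality is unchanged.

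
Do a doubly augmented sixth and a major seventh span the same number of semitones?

A doubly augmented sixth spans 11 semitones, and a major seventh also spans 11 semitones — they're enharmonic.

Yes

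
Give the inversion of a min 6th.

Interval numbers invert to sum to nine: 6 + 3 = 9, so a sixth inverts to a third.
The quality also flips — minor becomes major — giving a major third.

M3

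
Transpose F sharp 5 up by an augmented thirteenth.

Counting six letter names plus an octave up from F lands on D.
An augmented thirteenth is 22 semitones; 22 semitones up from F#5 gives D##7.

D double-sharp 7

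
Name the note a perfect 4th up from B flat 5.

The fourth takes the letter from B up to E.
Moving 5 semitones up from Bb5 (the size of a perfect fourth) reaches Eb6.

E flat 6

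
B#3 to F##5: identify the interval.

perfect 12th

B to F spans five letter names (B-C-D-E-F), plus an octave: a twelfth.
The perfect twelfth spans 19 semitones, and B#3 to F##5 is exactly 19 semitones — so this is a perfect twelfth.
(Equivalently, a compound perfect fifth: a perfect fifth plus an octave.)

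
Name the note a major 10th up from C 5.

E 6

Three letters up from C (plus an octave) reaches E.
A major tenth spans 16 semitones, so from C5 the target pitch is E6.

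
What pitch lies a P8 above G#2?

G#3

For an octave the letter name doesn't change: still G, an octave up.
Moving 12 semitones up from G#2 (the size of a perfect octave) reaches G#3.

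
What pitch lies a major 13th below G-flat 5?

B-double-flat 3

The thirteenth's letter: G down six letter names plus an octave → B.
A major thirteenth is 21 semitones; 21 semitones down from Gb5 gives Bbb3.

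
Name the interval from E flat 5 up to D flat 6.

minor seventh

E to D spans seven letter names (E-F-G-A-B-C-D) — that makes it a seventh of some quality.
A major seventh would be 11 semitones, but Eb5 to Db6 is 10 — one semitone narrower, making it a minor seventh.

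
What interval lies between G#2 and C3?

diminished fourth

G to C spans four letter names (G-A-B-C): a fourth.
The perfect fourth is 5 semitones; here we have 4, one semitone narrower: diminished.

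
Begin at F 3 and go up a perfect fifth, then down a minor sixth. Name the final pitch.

F3 up a perfect fifth → C4 (7 semitones).
Down a minor sixth from C4: E3 (8 semitones down).

E 3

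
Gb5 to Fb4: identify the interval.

major ninth

Descending from Gb5 to Fb4 is the same interval as ascending Fb4 to Gb5.
F to G spans two letter names (F-G), plus an octave: a ninth.
The major ninth spans 14 semitones, and Fb4 to Gb5 is exactly 14 semitones — so this is a major ninth.
(Equivalently, a compound major second: a major second plus an octave.)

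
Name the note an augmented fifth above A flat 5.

E 6

Five letter names up from A: E.
Moving 8 semitones up from Ab5 (the size of an augmented fifth) reaches E6.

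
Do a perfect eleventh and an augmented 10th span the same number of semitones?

Yes

A perfect eleventh = 17 semitones = an augmented tenth; enharmonically equal.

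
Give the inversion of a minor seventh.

major 2nd

Inverted interval numbers add to nine, so a seventh pairs with a second (7 + 2 = 9).
And minor becomes major under inversion, so we get a major second.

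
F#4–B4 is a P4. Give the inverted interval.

P5

The rule of nine gives the new number: 9 − 4 = 5, so a fourth becomes a fifth.
The quality also flips — perfect stays perfect — giving a perfect fifth.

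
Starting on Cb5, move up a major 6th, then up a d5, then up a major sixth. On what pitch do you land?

Up a major sixth from Cb5: Ab5 (9 semitones up).
Up a diminished fifth from Ab5: Ebb6 (6 semitones up).
Ebb6 up a major sixth → Cb7 (9 semitones).

Cb7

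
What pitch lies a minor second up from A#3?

The second takes the letter from A up to B.
A minor second spans 1 semitone, so from A#3 the target pitch is B3.

B3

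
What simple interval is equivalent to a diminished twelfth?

diminished 5th

Subtracting seven from the interval number removes an octave: 12 − 7 = 5.
That makes a diminished twelfth a compound diminished fifth — an octave plus a diminished fifth.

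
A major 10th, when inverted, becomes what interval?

minor 6th

First reduce the compound major tenth to its simple form, a major third.
Interval numbers invert to sum to nine: 3 + 6 = 9, so a third inverts to a sixth.
Quality inverts too: major becomes minor. That makes the inversion a minor sixth.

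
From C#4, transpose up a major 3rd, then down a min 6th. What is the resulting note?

G##3

Up a major third from C#4: E#4 (4 semitones up).
E#4 down a minor sixth → G##3 (8 semitones).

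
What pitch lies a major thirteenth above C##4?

A##5

The thirteenth's letter: C up six letter names plus an octave → A.
A major thirteenth is 21 semitones; 21 semitones up from C##4 gives A##5.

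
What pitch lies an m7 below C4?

D3

The seventh takes the letter from C down to D.
A minor seventh spans 10 semitones, so from C4 the target pitch is D3.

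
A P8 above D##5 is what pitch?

The letter stays D (same as the start), shifted an octave up.
Moving 12 semitones up from D##5 (the size of a perfect octave) reaches D##6.

D##6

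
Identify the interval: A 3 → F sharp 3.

minor 3rd

Descending from A3 to F#3 is the same interval as ascending F#3 to A3.
F to A spans three letter names (F-G-A) — that makes it a third of some quality.
At 3 semitones, F#3→A3 falls one short of a major third: minor.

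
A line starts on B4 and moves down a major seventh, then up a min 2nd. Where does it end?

Db4

B4 down a major seventh → C4 (11 semitones).
A minor second up from C4 is Db4.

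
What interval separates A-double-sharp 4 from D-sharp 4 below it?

Descending from A##4 to D#4 is the same interval as ascending D#4 to A##4.
D to A spans five letter names (D-E-F-G-A) — that makes it a fifth of some quality.
A perfect fifth would be 7 semitones; D#4 to A##4 is 8, one semitone wider, so the interval is augmented.

A5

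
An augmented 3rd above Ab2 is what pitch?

C#3

Counting three letter names up from A lands on C.
An augmented third spans 5 semitones, so from Ab2 the target pitch is C#3.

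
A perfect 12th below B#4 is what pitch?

E#3

Counting five letter names plus an octave down from B lands on E.
A perfect twelfth spans 19 semitones, so from B#4 the target pitch is E#3.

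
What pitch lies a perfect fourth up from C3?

F3

The fourth takes the letter from C up to F.
A perfect fourth spans 5 semitones, so from C3 the target pitch is F3.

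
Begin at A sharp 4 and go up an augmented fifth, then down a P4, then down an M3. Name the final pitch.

Up an augmented fifth from A#4: E##5 (8 semitones up).
Down a perfect fourth from E##5: B##4 (5 semitones down).
A major third down from B##4 is G##4.

G double-sharp 4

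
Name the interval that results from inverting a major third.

minor 6th

The rule of nine gives the new number: 9 − 3 = 6, so a third becomes a sixth.
The quality also flips — major becomes minor — giving a minor sixth.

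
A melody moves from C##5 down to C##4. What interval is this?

Descending from C##5 to C##4 is the same interval as ascending C##4 to C##5.
C to C is the same letter name, plus an octave, so the interval is some kind of octave.
The perfect octave spans 12 semitones, and C##4 to C##5 is exactly 12 semitones — so this is a perfect octave.

perfect octave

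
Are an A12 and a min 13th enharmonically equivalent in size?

An augmented twelfth spans 20 semitones, and a minor thirteenth also spans 20 semitones — they're enharmonic.

Yes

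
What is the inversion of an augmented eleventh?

d5

First reduce the compound augmented eleventh to its simple form, an augmented fourth.
Inverted interval numbers add to nine, so a fourth pairs with a fifth (4 + 5 = 9).
And augmented becomes diminished under inversion, so we get a diminished fifth.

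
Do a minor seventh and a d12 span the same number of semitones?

No

A minor seventh is 10 semitones but a diminished twelfth is 18 semitones — different sizes.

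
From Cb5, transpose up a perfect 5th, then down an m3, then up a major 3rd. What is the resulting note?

G5

A perfect fifth up from Cb5 is Gb5.
A minor third down from Gb5 is Eb5.
Up a major third from Eb5: G5 (4 semitones up).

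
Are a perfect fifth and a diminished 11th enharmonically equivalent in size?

A perfect fifth spans 7 semitones; a diminished eleventh spans 16 semitones. They differ by 9.

No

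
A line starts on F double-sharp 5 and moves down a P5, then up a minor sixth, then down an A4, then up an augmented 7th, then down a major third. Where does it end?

A sharp 5

F##5 down a perfect fifth → B#4 (7 semitones).
Up a minor sixth from B#4: G#5 (8 semitones up).
Down an augmented fourth from G#5: D5 (6 semitones down).
D5 up an augmented seventh → C##6 (12 semitones).
A major third down from C##6 is A#5.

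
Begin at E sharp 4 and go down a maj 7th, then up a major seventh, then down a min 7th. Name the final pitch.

F double-sharp 3

E#4 down a major seventh → F#3 (11 semitones).
Up a major seventh from F#3: E#4 (11 semitones up).
E#4 down a minor seventh → F##3 (10 semitones).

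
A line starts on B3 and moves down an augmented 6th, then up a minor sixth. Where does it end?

Bbb3

An augmented sixth down from B3 is Db3.
A minor sixth up from Db3 is Bbb3.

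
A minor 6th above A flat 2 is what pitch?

Counting six letter names up from A lands on F.
A minor sixth is 8 semitones; 8 semitones up from Ab2 gives Fb3.

F flat 3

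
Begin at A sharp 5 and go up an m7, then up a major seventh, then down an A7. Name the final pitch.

A#5 up a minor seventh → G#6 (10 semitones).
A major seventh up from G#6 is F##7.
F##7 down an augmented seventh → G6 (12 semitones).

G 6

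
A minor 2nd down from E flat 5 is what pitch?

D 5

Two letter names down from E: D.
A minor second is 1 semitone; 1 semitone down from Eb5 gives D5.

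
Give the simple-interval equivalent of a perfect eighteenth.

perfect 4th

Take out 2 octaves (14 from the number): 18 − 14 = 4.
Quality carries through unchanged, so the simple form is a perfect fourth.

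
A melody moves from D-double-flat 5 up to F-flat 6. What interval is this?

D to F spans three letter names (D-E-F), plus an octave: a tenth.
Counting semitones, Dbb5→Fb6 is 16, which is the major tenth.
(Equivalently, a compound major third: a major third plus an octave.)

major tenth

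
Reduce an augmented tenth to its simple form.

Each octave removed subtracts seven from the number: 10 − 7 = 3.
That makes an augmented tenth a compound augmented third — an octave plus an augmented third.

A3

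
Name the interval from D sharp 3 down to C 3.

A2

Descending from D#3 to C3 is the same interval as ascending C3 to D#3.
C to D spans two letter names (C-D) — that makes it a second of some quality.
The major second is 2 semitones; here we have 3, one semitone wider: augmented.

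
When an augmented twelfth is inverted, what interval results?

diminished fourth

First reduce the compound augmented twelfth to its simple form, an augmented fifth.
The rule of nine gives the new number: 9 − 5 = 4, so a fifth becomes a fourth.
The quality also flips — augmented becomes diminished — giving a diminished fourth.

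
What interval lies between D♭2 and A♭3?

perfect twelfth

D to A spans five letter names (D-E-F-G-A), plus an octave: a twelfth.
The perfect twelfth spans 19 semitones, and Db2 to Ab3 is exactly 19 semitones — so this is a perfect twelfth.
(Equivalently, a compound perfect fifth: a perfect fifth plus an octave.)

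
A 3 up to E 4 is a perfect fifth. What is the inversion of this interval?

Interval numbers invert to sum to nine: 5 + 4 = 9, so a fifth inverts to a fourth.
Quality inverts too: perfect stays perfect. That makes the inversion a perfect fourth.

P4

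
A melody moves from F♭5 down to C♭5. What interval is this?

perfect fourth

Descending from Fb5 to Cb5 is the same interval as ascending Cb5 to Fb5.
C to F spans four letter names (C-D-E-F): a fourth.
The perfect fourth spans 5 semitones, and Cb5 to Fb5 is exactly 5 semitones — so this is a perfect fourth.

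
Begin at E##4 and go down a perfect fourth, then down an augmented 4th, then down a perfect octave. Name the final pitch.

F##2

E##4 down a perfect fourth → B##3 (5 semitones).
Down an augmented fourth from B##3: F##3 (6 semitones down).
Down a perfect octave from F##3: F##2 (12 semitones down).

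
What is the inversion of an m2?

major 7th

The rule of nine gives the new number: 9 − 2 = 7, so a second becomes a seventh.
And minor becomes major under inversion, so we get a major seventh.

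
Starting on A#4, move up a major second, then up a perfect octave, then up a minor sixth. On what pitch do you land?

Up a major second from A#4: B#4 (2 semitones up).
Up a perfect octave from B#4: B#5 (12 semitones up).
A minor sixth up from B#5 is G#6.

G#6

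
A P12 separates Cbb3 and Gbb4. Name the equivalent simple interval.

Subtracting seven from the interval number removes an octave: 12 − 7 = 5.
So a perfect twelfth is an octave plus a perfect fifth. The quality is unchanged.

P5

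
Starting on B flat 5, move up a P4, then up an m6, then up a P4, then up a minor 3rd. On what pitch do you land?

Bb5 up a perfect fourth → Eb6 (5 semitones).
Up a minor sixth from Eb6: Cb7 (8 semitones up).
Up a perfect fourth from Cb7: Fb7 (5 semitones up).
Up a minor third from Fb7: Abb7 (3 semitones up).

A double-flat 7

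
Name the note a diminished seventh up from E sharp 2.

D 3

Seven letter names up from E: D.
Moving 9 semitones up from E#2 (the size of a diminished seventh) reaches D3.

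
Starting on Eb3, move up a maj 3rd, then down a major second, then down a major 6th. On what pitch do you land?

A major third up from Eb3 is G3.
Down a major second from G3: F3 (2 semitones down).
F3 down a major sixth → Ab2 (9 semitones).

Ab2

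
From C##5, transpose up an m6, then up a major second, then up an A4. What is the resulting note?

Up a minor sixth from C##5: A#5 (8 semitones up).
A major second up from A#5 is B#5.
B#5 up an augmented fourth → E##6 (6 semitones).

E##6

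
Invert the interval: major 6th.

Interval numbers invert to sum to nine: 6 + 3 = 9, so a sixth inverts to a third.
The quality also flips — major becomes minor — giving a minor third.

minor 3rd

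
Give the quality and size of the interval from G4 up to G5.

G to G is the same letter name, plus an octave, so the interval is some kind of octave.
Counting semitones, G4→G5 is 12, which is the perfect octave.

perfect octave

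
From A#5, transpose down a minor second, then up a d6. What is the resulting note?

A minor second down from A#5 is G##5.
Up a diminished sixth from G##5: E6 (7 semitones up).

E6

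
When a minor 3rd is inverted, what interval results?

major 6th

The rule of nine gives the new number: 9 − 3 = 6, so a third becomes a sixth.
And minor becomes major under inversion, so we get a major sixth.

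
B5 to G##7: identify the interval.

B to G spans six letter names (B-C-D-E-F-G), plus an octave — that makes it a thirteenth of some quality.
B5 to G##7 spans 22 semitones — one semitone wider than the major thirteenth (21) — giving an augmented thirteenth.
(Equivalently, a compound augmented sixth: an augmented sixth plus an octave.)

augmented 13th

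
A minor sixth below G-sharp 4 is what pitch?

The sixth takes the letter from G down to B.
Moving 8 semitones down from G#4 (the size of a minor sixth) reaches B#3.

B-sharp 3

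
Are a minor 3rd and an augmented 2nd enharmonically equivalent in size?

Yes

A minor third spans 3 semitones, and an augmented second also spans 3 semitones — they're enharmonic.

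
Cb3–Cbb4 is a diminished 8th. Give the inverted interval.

Interval numbers invert to sum to nine: 8 + 1 = 9, so an octave inverts to a unison.
The quality also flips — diminished becomes augmented — giving an augmented unison.

A1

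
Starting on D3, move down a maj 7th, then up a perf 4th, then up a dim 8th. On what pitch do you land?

Abb3

D3 down a major seventh → Eb2 (11 semitones).
Up a perfect fourth from Eb2: Ab2 (5 semitones up).
Up a diminished octave from Ab2: Abb3 (11 semitones up).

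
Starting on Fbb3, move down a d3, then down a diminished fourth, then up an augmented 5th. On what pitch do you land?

E#3

Down a diminished third from Fbb3: Db3 (2 semitones down).
Down a diminished fourth from Db3: A2 (4 semitones down).
A2 up an augmented fifth → E#3 (8 semitones).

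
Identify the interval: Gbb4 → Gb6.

A15

G to G is the same letter name, plus 2 octaves, so the interval is some kind of fifteenth.
A perfect fifteenth would be 24 semitones; Gbb4 to Gb6 is 25, one semitone wider, so the interval is augmented.
(Equivalently, a compound augmented octave: an augmented octave plus an octave.)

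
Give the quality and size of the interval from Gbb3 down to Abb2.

m7

Descending from Gbb3 to Abb2 is the same interval as ascending Abb2 to Gbb3.
A to G spans seven letter names (A-B-C-D-E-F-G) — that makes it a seventh of some quality.
At 10 semitones, Abb2→Gbb3 falls one short of a major seventh: minor.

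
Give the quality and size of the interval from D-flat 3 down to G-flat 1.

perfect 12th

Descending from Db3 to Gb1 is the same interval as ascending Gb1 to Db3.
G to D spans five letter names (G-A-B-C-D), plus an octave: a twelfth.
Gb1 to Db3 is 19 semitones, matching the perfect twelfth exactly, so the quality is perfect.
(Equivalently, a compound perfect fifth: a perfect fifth plus an octave.)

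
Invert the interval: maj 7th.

minor 2nd

Interval numbers invert to sum to nine: 7 + 2 = 9, so a seventh inverts to a second.
Quality inverts too: major becomes minor. That makes the inversion a minor second.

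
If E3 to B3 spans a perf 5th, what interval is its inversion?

The rule of nine gives the new number: 9 − 5 = 4, so a fifth becomes a fourth.
Quality inverts too: perfect stays perfect. That makes the inversion a perfect fourth.

P4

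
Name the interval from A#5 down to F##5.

Descending from A#5 to F##5 is the same interval as ascending F##5 to A#5.
F to A spans three letter names (F-G-A), so the interval is some kind of third.
A major third would be 4 semitones, but F##5 to A#5 is 3 — one semitone narrower, making it a minor third.

minor third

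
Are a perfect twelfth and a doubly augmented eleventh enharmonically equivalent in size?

Yes

A perfect twelfth spans 19 semitones, and a doubly augmented eleventh also spans 19 semitones — they're enharmonic.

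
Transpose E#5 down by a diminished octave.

The letter stays E (same as the start), shifted an octave down.
A diminished octave spans 11 semitones, so from E#5 the target pitch is E##4.

E##4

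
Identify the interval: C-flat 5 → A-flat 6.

major thirteenth

C to A spans six letter names (C-D-E-F-G-A), plus an octave — that makes it a thirteenth of some quality.
Cb5 to Ab6 is 21 semitones, matching the major thirteenth exactly, so the quality is major.
(Equivalently, a compound major sixth: a major sixth plus an octave.)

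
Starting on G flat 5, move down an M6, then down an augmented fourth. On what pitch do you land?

F double-flat 4

Down a major sixth from Gb5: Bbb4 (9 semitones down).
An augmented fourth down from Bbb4 is Fbb4.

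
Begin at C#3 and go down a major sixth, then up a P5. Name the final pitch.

C#3 down a major sixth → E2 (9 semitones).
Up a perfect fifth from E2: B2 (7 semitones up).

B2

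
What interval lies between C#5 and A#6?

C to A spans six letter names (C-D-E-F-G-A), plus an octave — that makes it a thirteenth of some quality.
The major thirteenth spans 21 semitones, and C#5 to A#6 is exactly 21 semitones — so this is a major thirteenth.
(Equivalently, a compound major sixth: a major sixth plus an octave.)

major 13th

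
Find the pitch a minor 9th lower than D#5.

Two letters down from D (plus an octave) reaches C.
A minor ninth is 13 semitones; 13 semitones down from D#5 gives C##4.

C##4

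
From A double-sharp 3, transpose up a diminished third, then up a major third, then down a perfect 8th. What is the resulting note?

A diminished third up from A##3 is C#4.
Up a major third from C#4: E#4 (4 semitones up).
E#4 down a perfect octave → E#3 (12 semitones).

E sharp 3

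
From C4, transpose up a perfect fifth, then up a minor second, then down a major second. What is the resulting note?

C4 up a perfect fifth → G4 (7 semitones).
Up a minor second from G4: Ab4 (1 semitone up).
A major second down from Ab4 is Gb4.

Gb4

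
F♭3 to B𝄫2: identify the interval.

Descending from Fb3 to Bbb2 is the same interval as ascending Bbb2 to Fb3.
B to F spans five letter names (B-C-D-E-F) — that makes it a fifth of some quality.
The perfect fifth spans 7 semitones, and Bbb2 to Fb3 is exactly 7 semitones — so this is a perfect fifth.

perfect 5th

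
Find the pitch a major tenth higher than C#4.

E#5

The tenth's letter: C up three letter names plus an octave → E.
Moving 16 semitones up from C#4 (the size of a major tenth) reaches E#5.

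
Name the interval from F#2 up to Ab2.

diminished third

F to A spans three letter names (F-G-A), so the interval is some kind of third.
A major third would be 4 semitones; F#2 to Ab2 is 2, two semitones narrower, so the interval is diminished.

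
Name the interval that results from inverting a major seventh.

minor second

Inverted interval numbers add to nine, so a seventh pairs with a second (7 + 2 = 9).
Quality inverts too: major becomes minor. That makes the inversion a minor second.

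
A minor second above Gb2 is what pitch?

Counting two letter names up from G lands on A.
Moving 1 semitone up from Gb2 (the size of a minor second) reaches Abb2.

Abb2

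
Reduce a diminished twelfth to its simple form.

Subtracting seven from the interval number removes an octave: 12 − 7 = 5.
So a diminished twelfth is an octave plus a diminished fifth. The quality is unchanged.

diminished 5th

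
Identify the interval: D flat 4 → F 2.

Descending from Db4 to F2 is the same interval as ascending F2 to Db4.
F to D spans six letter names (F-G-A-B-C-D), plus an octave — that makes it a thirteenth of some quality.
At 20 semitones, F2→Db4 falls one short of a major thirteenth: minor.
(Equivalently, a compound minor sixth: a minor sixth plus an octave.)

minor 13th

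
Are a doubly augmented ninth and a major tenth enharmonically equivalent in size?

A doubly augmented ninth spans 16 semitones, and a major tenth also spans 16 semitones — they're enharmonic.

Yes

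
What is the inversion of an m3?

The rule of nine gives the new number: 9 − 3 = 6, so a third becomes a sixth.
And minor becomes major under inversion, so we get a major sixth.

M6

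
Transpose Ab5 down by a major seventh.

Seven letter names down from A: B.
A major seventh spans 11 semitones, so from Ab5 the target pitch is Bbb4.

Bbb4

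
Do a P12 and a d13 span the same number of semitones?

Both span 19 semitones: a perfect twelfth and a diminished thirteenth are the same chromatic distance.

Yes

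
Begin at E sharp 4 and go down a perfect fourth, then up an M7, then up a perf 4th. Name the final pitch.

Down a perfect fourth from E#4: B#3 (5 semitones down).
A major seventh up from B#3 is A##4.
Up a perfect fourth from A##4: D##5 (5 semitones up).

D double-sharp 5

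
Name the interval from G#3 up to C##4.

A4

G to C spans four letter names (G-A-B-C): a fourth.
A perfect fourth would be 5 semitones; G#3 to C##4 is 6, one semitone wider, so the interval is augmented.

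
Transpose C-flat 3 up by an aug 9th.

D 4

The ninth's letter: C up two letter names plus an octave → D.
An augmented ninth spans 15 semitones, so from Cb3 the target pitch is D4.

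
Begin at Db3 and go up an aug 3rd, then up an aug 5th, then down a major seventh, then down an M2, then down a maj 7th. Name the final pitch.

Up an augmented third from Db3: F#3 (5 semitones up).
Up an augmented fifth from F#3: C##4 (8 semitones up).
A major seventh down from C##4 is D#3.
Down a major second from D#3: C#3 (2 semitones down).
A major seventh down from C#3 is D2.

D2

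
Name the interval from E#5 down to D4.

Descending from E#5 to D4 is the same interval as ascending D4 to E#5.
D to E spans two letter names (D-E), plus an octave, so the interval is some kind of ninth.
A major ninth would be 14 semitones; D4 to E#5 is 15, one semitone wider, so the interval is augmented.
(Equivalently, a compound augmented second: an augmented second plus an octave.)

augmented 9th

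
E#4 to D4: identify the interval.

augmented second

Descending from E#4 to D4 is the same interval as ascending D4 to E#4.
D to E spans two letter names (D-E): a second.
D4 to E#4 spans 3 semitones — one semitone wider than the major second (2) — giving an augmented second.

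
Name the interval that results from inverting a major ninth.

m7

First reduce the compound major ninth to its simple form, a major second.
The rule of nine gives the new number: 9 − 2 = 7, so a second becomes a seventh.
Quality inverts too: major becomes minor. That makes the inversion a minor seventh.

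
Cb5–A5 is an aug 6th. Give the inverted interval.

Interval numbers invert to sum to nine: 6 + 3 = 9, so a sixth inverts to a third.
And augmented becomes diminished under inversion, so we get a diminished third.

diminished 3rd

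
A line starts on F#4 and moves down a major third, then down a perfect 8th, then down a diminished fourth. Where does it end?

F#4 down a major third → D4 (4 semitones).
D4 down a perfect octave → D3 (12 semitones).
Down a diminished fourth from D3: A#2 (4 semitones down).

A#2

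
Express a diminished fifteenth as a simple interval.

d8

Subtracting seven from the interval number removes an octave: 15 − 7 = 8.
So a diminished fifteenth is an octave plus a diminished octave. The quality is unchanged.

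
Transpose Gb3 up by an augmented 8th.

G4

For an octave the letter name doesn't change: still G, an octave up.
An augmented octave spans 13 semitones, so from Gb3 the target pitch is G4.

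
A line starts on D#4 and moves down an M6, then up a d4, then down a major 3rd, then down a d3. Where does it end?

E3

A major sixth down from D#4 is F#3.
A diminished fourth up from F#3 is Bb3.
Down a major third from Bb3: Gb3 (4 semitones down).
Down a diminished third from Gb3: E3 (2 semitones down).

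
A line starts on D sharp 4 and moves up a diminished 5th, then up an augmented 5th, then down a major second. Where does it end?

D sharp 5

A diminished fifth up from D#4 is A4.
A4 up an augmented fifth → E#5 (8 semitones).
A major second down from E#5 is D#5.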